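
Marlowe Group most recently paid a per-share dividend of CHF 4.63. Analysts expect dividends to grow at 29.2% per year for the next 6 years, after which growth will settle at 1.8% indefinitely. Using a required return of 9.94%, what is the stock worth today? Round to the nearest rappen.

CHF 203.28

Two-stage DDM. Project D₁…D_6 at 0.292, terminal growth 0.018, discount at r = 0.0994.
D_1 = 5.9820
D_2 = 7.7287
D_3 = 9.9855
D_4 = 12.9012
D_5 = 16.6684
D_6 = 21.5356
Terminal value at t=6: TV = D_7/(r−g) = 21.9232/(0.0994−0.018) = 269.3267
P₀ = 5.9820/(1+0.0994)^1 + 7.7287/(1+0.0994)^2 + 9.9855/(1+0.0994)^3 + 12.9012/(1+0.0994)^4 + 16.6684/(1+0.0994)^5 + 21.5356/(1+0.0994)^6 + 269.3267/(1+0.0994)^6 = 203.2815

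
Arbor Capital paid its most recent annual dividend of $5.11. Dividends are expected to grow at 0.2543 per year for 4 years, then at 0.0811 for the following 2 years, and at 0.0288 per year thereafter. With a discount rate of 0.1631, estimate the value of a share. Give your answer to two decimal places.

Three-stage DDM. Project D₁…D_6; terminal Gordon value at t=6 with g = 0.0288; discount at r = 0.1631.
D_1 = 6.4095
D_2 = 8.0394
D_3 = 10.0838
D_4 = 12.6481
D_5 = 13.6739
D_6 = 14.7829
TV_6 = 15.2086/(0.1631−0.0288) = 113.2435
P₀ = Σ Dₜ/(1+r)ᵗ + TV_6/(1+r)^6 = 82.9102

$82.91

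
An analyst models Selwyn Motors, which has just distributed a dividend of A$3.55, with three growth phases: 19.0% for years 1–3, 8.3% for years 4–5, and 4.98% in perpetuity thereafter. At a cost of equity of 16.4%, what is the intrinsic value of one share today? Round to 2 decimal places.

Three-stage DDM. Project D₁…D_5; terminal Gordon value at t=5 with g = 0.0498; discount at r = 0.164.
D_1 = 4.2245
D_2 = 5.0272
D_3 = 5.9823
D_4 = 6.4788
D_5 = 7.0166
TV_5 = 7.3660/(0.164−0.0498) = 64.5010
P₀ = Σ Dₜ/(1+r)ᵗ + TV_5/(1+r)^5 = 48.1316

A$48.13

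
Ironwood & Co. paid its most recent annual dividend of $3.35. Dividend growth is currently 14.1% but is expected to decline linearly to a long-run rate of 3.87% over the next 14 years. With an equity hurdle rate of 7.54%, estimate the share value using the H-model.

H-model: P₀ = D₀[(1+g_L) + H(g_S−g_L)]/(r−g_L), with H = 14/2 = 7.
P₀ = 3.35 × [(1+0.0387) + 7×(0.141−0.0387)] / (0.0754−0.0387)
   = 3.35 × 1.7548 / 0.0367 = 160.1793

$160.18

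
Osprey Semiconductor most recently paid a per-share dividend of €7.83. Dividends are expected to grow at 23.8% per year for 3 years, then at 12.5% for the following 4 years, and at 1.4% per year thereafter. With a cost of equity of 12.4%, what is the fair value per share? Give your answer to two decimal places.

Three-stage DDM. Project D₁…D_7; terminal Gordon value at t=7 with g = 0.014; discount at r = 0.124.
D_1 = 9.6935
D_2 = 12.0006
D_3 = 14.8567
D_4 = 16.7138
D_5 = 18.8031
D_6 = 21.1535
D_7 = 23.7976
TV_7 = 24.1308/(0.124−0.014) = 219.3709
P₀ = Σ Dₜ/(1+r)ᵗ + TV_7/(1+r)^7 = 167.3139

€167.31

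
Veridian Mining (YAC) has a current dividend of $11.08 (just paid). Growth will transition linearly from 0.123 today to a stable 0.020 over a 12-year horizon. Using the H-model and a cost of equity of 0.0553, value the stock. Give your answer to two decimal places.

H-model: P₀ = D₀[(1+g_L) + H(g_S−g_L)]/(r−g_L), with H = 12/2 = 6.
P₀ = 11.08 × [(1+0.02) + 6×(0.123−0.02)] / (0.0553−0.02)
   = 11.08 × 1.6380 / 0.0353 = 514.1371

$514.14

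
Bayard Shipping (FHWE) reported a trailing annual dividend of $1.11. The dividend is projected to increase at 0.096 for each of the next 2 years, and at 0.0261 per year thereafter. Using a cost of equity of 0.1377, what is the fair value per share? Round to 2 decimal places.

Two-stage DDM. Project D₁…D_2 at 0.096, terminal growth 0.0261, discount at r = 0.1377.
D_1 = 1.2166
D_2 = 1.3333
Terminal value at t=2: TV = D_3/(r−g) = 1.3682/(0.1377−0.0261) = 12.2594
P₀ = 1.2166/(1+0.1377)^1 + 1.3333/(1+0.1377)^2 + 12.2594/(1+0.1377)^2 = 11.5708

$11.57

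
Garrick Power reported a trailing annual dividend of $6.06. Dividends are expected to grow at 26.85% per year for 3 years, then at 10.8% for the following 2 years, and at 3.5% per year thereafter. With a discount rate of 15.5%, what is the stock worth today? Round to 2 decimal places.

$100.80

Three-stage DDM. Project D₁…D_5; terminal Gordon value at t=5 with g = 0.035; discount at r = 0.155.
D_1 = 7.6871
D_2 = 9.7511
D_3 = 12.3693
D_4 = 13.7052
D_5 = 15.1853
TV_5 = 15.7168/(0.155−0.035) = 130.9733
P₀ = Σ Dₜ/(1+r)ᵗ + TV_5/(1+r)^5 = 100.8014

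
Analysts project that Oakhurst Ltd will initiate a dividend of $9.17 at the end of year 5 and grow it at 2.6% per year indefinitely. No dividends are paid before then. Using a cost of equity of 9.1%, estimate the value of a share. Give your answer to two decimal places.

$99.58

Deferred-dividend DDM. At t=4 the remaining stream is a growing perpetuity with first payment D_5 = 9.17.
V_4 = D_5/(r−g) = 9.17/(0.091−0.026) = 141.0769
P₀ = V_4/(1+r)^4 = 141.0769/(1+0.091)^4 = 99.5765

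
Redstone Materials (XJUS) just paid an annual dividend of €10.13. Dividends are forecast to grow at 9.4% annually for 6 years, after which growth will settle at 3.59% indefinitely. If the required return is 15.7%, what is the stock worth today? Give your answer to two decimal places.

€112.12

Two-stage DDM. Project D₁…D_6 at 0.094, terminal growth 0.0359, discount at r = 0.157.
D_1 = 11.0822
D_2 = 12.1239
D_3 = 13.2636
D_4 = 14.5104
D_5 = 15.8744
D_6 = 17.3665
Terminal value at t=6: TV = D_7/(r−g) = 17.9900/(0.157−0.0359) = 148.5549
P₀ = 11.0822/(1+0.157)^1 + 12.1239/(1+0.157)^2 + 13.2636/(1+0.157)^3 + 14.5104/(1+0.157)^4 + 15.8744/(1+0.157)^5 + 17.3665/(1+0.157)^6 + 148.5549/(1+0.157)^6 = 112.1204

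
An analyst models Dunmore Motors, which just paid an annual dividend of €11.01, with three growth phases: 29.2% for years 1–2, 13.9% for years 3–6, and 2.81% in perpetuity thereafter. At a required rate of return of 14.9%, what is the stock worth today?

Three-stage DDM. Project D₁…D_6; terminal Gordon value at t=6 with g = 0.0281; discount at r = 0.149.
D_1 = 14.2249
D_2 = 18.3786
D_3 = 20.9332
D_4 = 23.8429
D_5 = 27.1571
D_6 = 30.9319
TV_6 = 31.8011/(0.149−0.0281) = 263.0367
P₀ = Σ Dₜ/(1+r)ᵗ + TV_6/(1+r)^6 = 195.0976

€195.10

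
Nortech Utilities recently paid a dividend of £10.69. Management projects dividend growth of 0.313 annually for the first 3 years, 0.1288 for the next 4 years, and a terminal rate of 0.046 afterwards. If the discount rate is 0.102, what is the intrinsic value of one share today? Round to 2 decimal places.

£494.63

Three-stage DDM. Project D₁…D_7; terminal Gordon value at t=7 with g = 0.046; discount at r = 0.102.
D_1 = 14.0360
D_2 = 18.4292
D_3 = 24.1976
D_4 = 27.3142
D_5 = 30.8323
D_6 = 34.8035
D_7 = 39.2862
TV_7 = 41.0934/(0.102−0.046) = 733.8099
P₀ = Σ Dₜ/(1+r)ᵗ + TV_7/(1+r)^7 = 494.6264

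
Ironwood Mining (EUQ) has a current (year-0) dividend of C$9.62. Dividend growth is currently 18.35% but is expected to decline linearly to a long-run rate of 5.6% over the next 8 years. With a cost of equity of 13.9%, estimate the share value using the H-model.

H-model: P₀ = D₀[(1+g_L) + H(g_S−g_L)]/(r−g_L), with H = 8/2 = 4.
P₀ = 9.62 × [(1+0.056) + 4×(0.1835−0.056)] / (0.139−0.056)
   = 9.62 × 1.5660 / 0.083 = 181.5051

C$181.51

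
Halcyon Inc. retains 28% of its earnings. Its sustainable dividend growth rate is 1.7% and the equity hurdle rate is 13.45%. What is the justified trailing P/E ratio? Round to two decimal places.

6.23

Payout ratio b = 1 − 0.28 = 0.72.
Justified trailing P/E = b(1+g)/(r−g) = 0.72×(1+0.017)/(0.1345−0.017) = 6.2318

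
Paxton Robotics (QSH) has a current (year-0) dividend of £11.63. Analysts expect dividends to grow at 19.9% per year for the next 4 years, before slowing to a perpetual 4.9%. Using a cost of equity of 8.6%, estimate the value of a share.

Two-stage DDM. Project D₁…D_4 at 0.199, terminal growth 0.049, discount at r = 0.086.
D_1 = 13.9444
D_2 = 16.7193
D_3 = 20.0464
D_4 = 24.0357
Terminal value at t=4: TV = D_5/(r−g) = 25.2134/(0.086−0.049) = 681.4441
P₀ = 13.9444/(1+0.086)^1 + 16.7193/(1+0.086)^2 + 20.0464/(1+0.086)^3 + 24.0357/(1+0.086)^4 + 681.4441/(1+0.086)^4 = 549.8511

£549.85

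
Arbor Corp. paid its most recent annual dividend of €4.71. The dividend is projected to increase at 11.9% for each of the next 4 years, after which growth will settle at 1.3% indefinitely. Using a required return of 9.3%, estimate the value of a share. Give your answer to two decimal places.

€85.51

Two-stage DDM. Project D₁…D_4 at 0.119, terminal growth 0.013, discount at r = 0.093.
D_1 = 5.2705
D_2 = 5.8977
D_3 = 6.5995
D_4 = 7.3848
Terminal value at t=4: TV = D_5/(r−g) = 7.4808/(0.093−0.013) = 93.5106
P₀ = 5.2705/(1+0.093)^1 + 5.8977/(1+0.093)^2 + 6.5995/(1+0.093)^3 + 7.3848/(1+0.093)^4 + 93.5106/(1+0.093)^4 = 85.5083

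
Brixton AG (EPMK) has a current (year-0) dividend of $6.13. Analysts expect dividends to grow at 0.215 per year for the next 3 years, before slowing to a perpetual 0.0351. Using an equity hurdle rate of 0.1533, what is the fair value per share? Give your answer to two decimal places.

Two-stage DDM. Project D₁…D_3 at 0.215, terminal growth 0.0351, discount at r = 0.1533.
D_1 = 7.4480
D_2 = 9.0493
D_3 = 10.9948
Terminal value at t=3: TV = D_4/(r−g) = 11.3808/(0.1533−0.0351) = 96.2840
P₀ = 7.4480/(1+0.1533)^1 + 9.0493/(1+0.1533)^2 + 10.9948/(1+0.1533)^3 + 96.2840/(1+0.1533)^3 = 83.1952

$83.20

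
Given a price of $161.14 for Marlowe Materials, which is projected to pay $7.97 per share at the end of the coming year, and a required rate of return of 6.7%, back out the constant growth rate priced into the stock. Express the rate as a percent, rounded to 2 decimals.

1.75%

From P₀ = D₁/(r − g), the implied growth is g = r − D₁/P₀.
g = 0.067 − 7.97/161.14 = 0.067 − 0.04946 = 0.01754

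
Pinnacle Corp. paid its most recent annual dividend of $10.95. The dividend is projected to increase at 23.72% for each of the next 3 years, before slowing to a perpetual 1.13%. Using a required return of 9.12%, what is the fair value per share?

Two-stage DDM. Project D₁…D_3 at 0.2372, terminal growth 0.0113, discount at r = 0.0912.
D_1 = 13.5473
D_2 = 16.7608
D_3 = 20.7364
Terminal value at t=3: TV = D_4/(r−g) = 20.9707/(0.0912−0.0113) = 262.4624
P₀ = 13.5473/(1+0.0912)^1 + 16.7608/(1+0.0912)^2 + 20.7364/(1+0.0912)^3 + 262.4624/(1+0.0912)^3 = 244.4521

$244.45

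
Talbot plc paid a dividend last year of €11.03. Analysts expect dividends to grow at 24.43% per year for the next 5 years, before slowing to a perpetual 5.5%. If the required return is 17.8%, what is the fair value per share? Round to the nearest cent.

€189.59

Two-stage DDM. Project D₁…D_5 at 0.2443, terminal growth 0.055, discount at r = 0.178.
D_1 = 13.7246
D_2 = 17.0776
D_3 = 21.2496
D_4 = 26.4409
D_5 = 32.9004
Terminal value at t=5: TV = D_6/(r−g) = 34.7099/(0.178−0.055) = 282.1944
P₀ = 13.7246/(1+0.178)^1 + 17.0776/(1+0.178)^2 + 21.2496/(1+0.178)^3 + 26.4409/(1+0.178)^4 + 32.9004/(1+0.178)^5 + 282.1944/(1+0.178)^5 = 189.5912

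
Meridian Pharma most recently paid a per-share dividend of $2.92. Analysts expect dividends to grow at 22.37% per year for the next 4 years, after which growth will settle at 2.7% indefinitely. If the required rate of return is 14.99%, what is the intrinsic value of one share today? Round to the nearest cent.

Two-stage DDM. Project D₁…D_4 at 0.2237, terminal growth 0.027, discount at r = 0.1499.
D_1 = 3.5732
D_2 = 4.3725
D_3 = 5.3507
D_4 = 6.5476
Terminal value at t=4: TV = D_5/(r−g) = 6.7244/(0.1499−0.027) = 54.7144
P₀ = 3.5732/(1+0.1499)^1 + 4.3725/(1+0.1499)^2 + 5.3507/(1+0.1499)^3 + 6.5476/(1+0.1499)^4 + 54.7144/(1+0.1499)^4 = 44.9722

$44.97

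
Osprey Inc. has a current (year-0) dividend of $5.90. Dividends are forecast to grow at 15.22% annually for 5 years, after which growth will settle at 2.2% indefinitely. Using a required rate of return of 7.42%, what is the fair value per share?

$200.58

Two-stage DDM. Project D₁…D_5 at 0.1522, terminal growth 0.022, discount at r = 0.0742.
D_1 = 6.7980
D_2 = 7.8326
D_3 = 9.0248
D_4 = 10.3983
D_5 = 11.9810
Terminal value at t=5: TV = D_6/(r−g) = 12.2445/(0.0742−0.022) = 234.5696
P₀ = 6.7980/(1+0.0742)^1 + 7.8326/(1+0.0742)^2 + 9.0248/(1+0.0742)^3 + 10.3983/(1+0.0742)^4 + 11.9810/(1+0.0742)^5 + 234.5696/(1+0.0742)^5 = 200.5840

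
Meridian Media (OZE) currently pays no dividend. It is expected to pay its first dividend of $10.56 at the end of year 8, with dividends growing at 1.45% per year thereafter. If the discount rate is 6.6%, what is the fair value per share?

Deferred-dividend DDM. At t=7 the remaining stream is a growing perpetuity with first payment D_8 = 10.56.
V_7 = D_8/(r−g) = 10.56/(0.066−0.0145) = 205.0485
P₀ = V_7/(1+r)^7 = 205.0485/(1+0.066)^7 = 131.0860

$131.09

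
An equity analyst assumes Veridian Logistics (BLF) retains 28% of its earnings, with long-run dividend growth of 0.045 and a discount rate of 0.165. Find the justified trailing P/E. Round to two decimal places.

Payout ratio b = 1 − 0.28 = 0.72.
Justified trailing P/E = b(1+g)/(r−g) = 0.72×(1+0.045)/(0.165−0.045) = 6.2700

6.27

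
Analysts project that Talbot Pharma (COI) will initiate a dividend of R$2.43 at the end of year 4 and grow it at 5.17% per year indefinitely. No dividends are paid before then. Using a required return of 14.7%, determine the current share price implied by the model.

Deferred-dividend DDM. At t=3 the remaining stream is a growing perpetuity with first payment D_4 = 2.43.
V_3 = D_4/(r−g) = 2.43/(0.147−0.0517) = 25.4984
P₀ = V_3/(1+r)^3 = 25.4984/(1+0.147)^3 = 16.8975

R$16.90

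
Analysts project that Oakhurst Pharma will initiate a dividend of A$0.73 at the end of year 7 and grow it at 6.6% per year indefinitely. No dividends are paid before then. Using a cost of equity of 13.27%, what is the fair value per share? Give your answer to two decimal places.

A$5.18

Deferred-dividend DDM. At t=6 the remaining stream is a growing perpetuity with first payment D_7 = 0.73.
V_6 = D_7/(r−g) = 0.73/(0.1327−0.066) = 10.9445
P₀ = V_6/(1+r)^6 = 10.9445/(1+0.1327)^6 = 5.1821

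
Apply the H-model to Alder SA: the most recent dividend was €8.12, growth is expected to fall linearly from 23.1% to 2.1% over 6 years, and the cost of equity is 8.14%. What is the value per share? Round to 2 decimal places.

H-model: P₀ = D₀[(1+g_L) + H(g_S−g_L)]/(r−g_L), with H = 6/2 = 3.
P₀ = 8.12 × [(1+0.021) + 3×(0.231−0.021)] / (0.0814−0.021)
   = 8.12 × 1.6510 / 0.0604 = 221.9556

€221.96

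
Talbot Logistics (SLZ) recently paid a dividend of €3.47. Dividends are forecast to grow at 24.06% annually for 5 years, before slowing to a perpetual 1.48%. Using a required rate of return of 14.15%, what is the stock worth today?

€64.57

Two-stage DDM. Project D₁…D_5 at 0.2406, terminal growth 0.0148, discount at r = 0.1415.
D_1 = 4.3049
D_2 = 5.3406
D_3 = 6.6256
D_4 = 8.2197
D_5 = 10.1974
Terminal value at t=5: TV = D_6/(r−g) = 10.3483/(0.1415−0.0148) = 81.6756
P₀ = 4.3049/(1+0.1415)^1 + 5.3406/(1+0.1415)^2 + 6.6256/(1+0.1415)^3 + 8.2197/(1+0.1415)^4 + 10.1974/(1+0.1415)^5 + 81.6756/(1+0.1415)^5 = 64.5688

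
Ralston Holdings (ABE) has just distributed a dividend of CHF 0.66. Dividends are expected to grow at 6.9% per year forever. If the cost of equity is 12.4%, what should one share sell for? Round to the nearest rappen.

Gordon growth model: P₀ = D₁/(r − g). D₁ = 0.66 × (1 + 0.069) = 0.7055.
P₀ = 0.7055 / (0.124 − 0.069) = 0.7055 / 0.055 = 12.8280

CHF 12.83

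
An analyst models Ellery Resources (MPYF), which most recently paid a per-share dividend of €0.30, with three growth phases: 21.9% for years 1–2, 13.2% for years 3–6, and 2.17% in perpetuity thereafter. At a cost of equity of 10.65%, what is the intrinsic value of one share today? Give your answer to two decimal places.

€7.04

Three-stage DDM. Project D₁…D_6; terminal Gordon value at t=6 with g = 0.0217; discount at r = 0.1065.
D_1 = 0.3657
D_2 = 0.4458
D_3 = 0.5046
D_4 = 0.5712
D_5 = 0.6466
D_6 = 0.7320
TV_6 = 0.7479/(0.1065−0.0217) = 8.8195
P₀ = Σ Dₜ/(1+r)ᵗ + TV_6/(1+r)^6 = 7.0423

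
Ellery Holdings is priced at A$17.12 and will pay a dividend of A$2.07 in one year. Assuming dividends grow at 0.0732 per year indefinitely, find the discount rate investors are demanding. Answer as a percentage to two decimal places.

Rearranging the constant-growth DDM: r = D₁/P₀ + g.
r = 2.0700 / 17.12 + 0.0732 = 0.12091 + 0.0732 = 0.19411

19.41%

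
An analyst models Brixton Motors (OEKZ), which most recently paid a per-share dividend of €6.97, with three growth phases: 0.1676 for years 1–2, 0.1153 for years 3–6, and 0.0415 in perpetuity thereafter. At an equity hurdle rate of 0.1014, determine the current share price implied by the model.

Three-stage DDM. Project D₁…D_6; terminal Gordon value at t=6 with g = 0.0415; discount at r = 0.1014.
D_1 = 8.1382
D_2 = 9.5021
D_3 = 10.5977
D_4 = 11.8196
D_5 = 13.1824
D_6 = 14.7024
TV_6 = 15.3125/(0.1014−0.0415) = 255.6349
P₀ = Σ Dₜ/(1+r)ᵗ + TV_6/(1+r)^6 = 190.7575

€190.76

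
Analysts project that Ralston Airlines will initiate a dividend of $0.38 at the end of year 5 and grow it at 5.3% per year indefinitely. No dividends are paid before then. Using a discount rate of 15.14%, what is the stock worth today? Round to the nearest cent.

Deferred-dividend DDM. At t=4 the remaining stream is a growing perpetuity with first payment D_5 = 0.38.
V_4 = D_5/(r−g) = 0.38/(0.1514−0.053) = 3.8618
P₀ = V_4/(1+r)^4 = 3.8618/(1+0.1514)^4 = 2.1973

$2.20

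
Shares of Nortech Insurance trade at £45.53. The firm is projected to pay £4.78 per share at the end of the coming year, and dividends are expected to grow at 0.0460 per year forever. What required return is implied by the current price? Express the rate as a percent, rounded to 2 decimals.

15.10%

Rearranging the constant-growth DDM: r = D₁/P₀ + g.
r = 4.7800 / 45.53 + 0.046 = 0.10499 + 0.046 = 0.15099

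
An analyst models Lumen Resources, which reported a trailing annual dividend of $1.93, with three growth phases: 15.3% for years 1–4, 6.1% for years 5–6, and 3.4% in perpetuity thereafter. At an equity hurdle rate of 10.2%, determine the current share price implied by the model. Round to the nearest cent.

$45.63

Three-stage DDM. Project D₁…D_6; terminal Gordon value at t=6 with g = 0.034; discount at r = 0.102.
D_1 = 2.2253
D_2 = 2.5658
D_3 = 2.9583
D_4 = 3.4109
D_5 = 3.6190
D_6 = 3.8398
TV_6 = 3.9703/(0.102−0.034) = 58.3871
P₀ = Σ Dₜ/(1+r)ᵗ + TV_6/(1+r)^6 = 45.6270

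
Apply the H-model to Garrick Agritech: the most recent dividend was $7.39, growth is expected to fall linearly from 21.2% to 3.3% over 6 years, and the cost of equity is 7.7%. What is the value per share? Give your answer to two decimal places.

$263.69

H-model: P₀ = D₀[(1+g_L) + H(g_S−g_L)]/(r−g_L), with H = 6/2 = 3.
P₀ = 7.39 × [(1+0.033) + 3×(0.212−0.033)] / (0.077−0.033)
   = 7.39 × 1.5700 / 0.044 = 263.6886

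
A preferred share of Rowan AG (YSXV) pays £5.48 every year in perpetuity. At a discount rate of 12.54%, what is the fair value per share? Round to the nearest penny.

Zero-growth DDM (perpetuity): P₀ = D/r = 5.48 / 0.1254 = 43.7002

£43.70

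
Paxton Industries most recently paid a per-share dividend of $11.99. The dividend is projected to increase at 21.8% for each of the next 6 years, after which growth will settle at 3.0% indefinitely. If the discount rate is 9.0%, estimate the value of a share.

$508.73

Two-stage DDM. Project D₁…D_6 at 0.218, terminal growth 0.03, discount at r = 0.09.
D_1 = 14.6038
D_2 = 17.7875
D_3 = 21.6651
D_4 = 26.3881
D_5 = 32.1407
D_6 = 39.1474
Terminal value at t=6: TV = D_7/(r−g) = 40.3218/(0.09−0.03) = 672.0304
P₀ = 14.6038/(1+0.09)^1 + 17.7875/(1+0.09)^2 + 21.6651/(1+0.09)^3 + 26.3881/(1+0.09)^4 + 32.1407/(1+0.09)^5 + 39.1474/(1+0.09)^6 + 672.0304/(1+0.09)^6 = 508.7341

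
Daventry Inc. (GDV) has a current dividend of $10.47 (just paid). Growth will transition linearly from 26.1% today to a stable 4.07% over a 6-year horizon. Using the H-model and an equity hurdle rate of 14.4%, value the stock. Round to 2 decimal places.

$172.47

H-model: P₀ = D₀[(1+g_L) + H(g_S−g_L)]/(r−g_L), with H = 6/2 = 3.
P₀ = 10.47 × [(1+0.0407) + 3×(0.261−0.0407)] / (0.144−0.0407)
   = 10.47 × 1.7016 / 0.1033 = 172.4661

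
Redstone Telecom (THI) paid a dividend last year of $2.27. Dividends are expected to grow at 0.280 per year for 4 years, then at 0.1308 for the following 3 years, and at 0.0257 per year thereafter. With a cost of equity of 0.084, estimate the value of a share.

$116.55

Three-stage DDM. Project D₁…D_7; terminal Gordon value at t=7 with g = 0.0257; discount at r = 0.084.
D_1 = 2.9056
D_2 = 3.7192
D_3 = 4.7605
D_4 = 6.0935
D_5 = 6.8905
D_6 = 7.7918
D_7 = 8.8110
TV_7 = 9.0374/(0.084−0.0257) = 155.0154
P₀ = Σ Dₜ/(1+r)ᵗ + TV_7/(1+r)^7 = 116.5513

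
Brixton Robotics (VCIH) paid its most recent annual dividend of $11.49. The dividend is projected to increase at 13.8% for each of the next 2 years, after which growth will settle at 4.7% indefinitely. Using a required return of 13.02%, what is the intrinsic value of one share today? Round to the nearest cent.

Two-stage DDM. Project D₁…D_2 at 0.138, terminal growth 0.047, discount at r = 0.1302.
D_1 = 13.0756
D_2 = 14.8801
Terminal value at t=2: TV = D_3/(r−g) = 15.5794/(0.1302−0.047) = 187.2526
P₀ = 13.0756/(1+0.1302)^1 + 14.8801/(1+0.1302)^2 + 187.2526/(1+0.1302)^2 = 169.8128

$169.81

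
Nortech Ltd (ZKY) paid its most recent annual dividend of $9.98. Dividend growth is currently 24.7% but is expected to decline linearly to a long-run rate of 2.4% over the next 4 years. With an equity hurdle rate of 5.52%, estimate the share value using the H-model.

$470.21

H-model: P₀ = D₀[(1+g_L) + H(g_S−g_L)]/(r−g_L), with H = 4/2 = 2.
P₀ = 9.98 × [(1+0.024) + 2×(0.247−0.024)] / (0.0552−0.024)
   = 9.98 × 1.4700 / 0.0312 = 470.2115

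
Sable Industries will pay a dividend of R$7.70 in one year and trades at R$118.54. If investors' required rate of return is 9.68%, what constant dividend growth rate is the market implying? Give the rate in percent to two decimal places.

From P₀ = D₁/(r − g), the implied growth is g = r − D₁/P₀.
g = 0.0968 − 7.70/118.54 = 0.0968 − 0.06496 = 0.03184

3.18%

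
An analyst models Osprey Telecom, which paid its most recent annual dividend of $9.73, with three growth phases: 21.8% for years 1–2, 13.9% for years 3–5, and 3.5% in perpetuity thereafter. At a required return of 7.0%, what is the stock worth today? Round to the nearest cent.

$516.31

Three-stage DDM. Project D₁…D_5; terminal Gordon value at t=5 with g = 0.035; discount at r = 0.07.
D_1 = 11.8511
D_2 = 14.4347
D_3 = 16.4411
D_4 = 18.7264
D_5 = 21.3294
TV_5 = 22.0759/(0.07−0.035) = 630.7408
P₀ = Σ Dₜ/(1+r)ᵗ + TV_5/(1+r)^5 = 516.3078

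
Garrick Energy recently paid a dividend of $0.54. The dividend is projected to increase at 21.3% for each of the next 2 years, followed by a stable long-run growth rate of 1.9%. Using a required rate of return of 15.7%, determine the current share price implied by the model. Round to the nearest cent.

$5.54

Two-stage DDM. Project D₁…D_2 at 0.213, terminal growth 0.019, discount at r = 0.157.
D_1 = 0.6550
D_2 = 0.7945
Terminal value at t=2: TV = D_3/(r−g) = 0.8096/(0.157−0.019) = 5.8669
P₀ = 0.6550/(1+0.157)^1 + 0.7945/(1+0.157)^2 + 5.8669/(1+0.157)^2 = 5.5424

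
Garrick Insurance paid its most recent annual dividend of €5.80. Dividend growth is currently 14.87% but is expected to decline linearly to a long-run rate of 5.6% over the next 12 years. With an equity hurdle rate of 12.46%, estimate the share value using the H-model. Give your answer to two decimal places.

€136.31

H-model: P₀ = D₀[(1+g_L) + H(g_S−g_L)]/(r−g_L), with H = 12/2 = 6.
P₀ = 5.80 × [(1+0.056) + 6×(0.1487−0.056)] / (0.1246−0.056)
   = 5.80 × 1.6122 / 0.0686 = 136.3085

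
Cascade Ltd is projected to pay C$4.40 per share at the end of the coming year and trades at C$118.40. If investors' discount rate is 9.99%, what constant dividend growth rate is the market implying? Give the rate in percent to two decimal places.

6.27%

From P₀ = D₁/(r − g), the implied growth is g = r − D₁/P₀.
g = 0.0999 − 4.40/118.40 = 0.0999 − 0.03716 = 0.06274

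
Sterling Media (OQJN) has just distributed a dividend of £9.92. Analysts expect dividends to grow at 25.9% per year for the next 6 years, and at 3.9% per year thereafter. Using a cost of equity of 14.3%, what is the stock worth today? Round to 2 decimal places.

Two-stage DDM. Project D₁…D_6 at 0.259, terminal growth 0.039, discount at r = 0.143.
D_1 = 12.4893
D_2 = 15.7240
D_3 = 19.7965
D_4 = 24.9238
D_5 = 31.3791
D_6 = 39.5063
Terminal value at t=6: TV = D_7/(r−g) = 41.0470/(0.143−0.039) = 394.6829
P₀ = 12.4893/(1+0.143)^1 + 15.7240/(1+0.143)^2 + 19.7965/(1+0.143)^3 + 24.9238/(1+0.143)^4 + 31.3791/(1+0.143)^5 + 39.5063/(1+0.143)^6 + 394.6829/(1+0.143)^6 = 261.6227

£261.62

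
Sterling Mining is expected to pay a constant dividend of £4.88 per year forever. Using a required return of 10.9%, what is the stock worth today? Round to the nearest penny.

£44.77

Zero-growth DDM (perpetuity): P₀ = D/r = 4.88 / 0.109 = 44.7706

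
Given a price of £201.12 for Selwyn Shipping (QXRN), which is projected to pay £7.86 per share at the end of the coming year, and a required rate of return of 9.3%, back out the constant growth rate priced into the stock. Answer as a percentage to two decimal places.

5.39%

From P₀ = D₁/(r − g), the implied growth is g = r − D₁/P₀.
g = 0.093 − 7.86/201.12 = 0.093 − 0.03908 = 0.05392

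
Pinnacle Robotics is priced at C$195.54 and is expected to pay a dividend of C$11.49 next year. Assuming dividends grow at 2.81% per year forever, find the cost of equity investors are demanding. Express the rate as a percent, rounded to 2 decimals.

8.69%

Rearranging the constant-growth DDM: r = D₁/P₀ + g.
r = 11.4900 / 195.54 + 0.0281 = 0.05876 + 0.0281 = 0.08686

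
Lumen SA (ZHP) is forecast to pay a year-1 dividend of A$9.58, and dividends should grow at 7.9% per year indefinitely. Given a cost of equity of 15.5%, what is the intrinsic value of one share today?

Gordon growth model: P₀ = D₁/(r − g), with D₁ = 9.58 given directly.
P₀ = 9.5800 / (0.155 − 0.079) = 9.5800 / 0.076 = 126.0526

A$126.05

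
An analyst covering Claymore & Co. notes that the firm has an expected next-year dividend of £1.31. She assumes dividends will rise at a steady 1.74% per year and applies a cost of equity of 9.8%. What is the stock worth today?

Gordon growth model: P₀ = D₁/(r − g), with D₁ = 1.31 given directly.
P₀ = 1.3100 / (0.098 − 0.0174) = 1.3100 / 0.0806 = 16.2531

£16.25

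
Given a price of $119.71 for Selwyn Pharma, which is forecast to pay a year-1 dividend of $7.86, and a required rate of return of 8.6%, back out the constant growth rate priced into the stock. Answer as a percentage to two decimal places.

2.03%

From P₀ = D₁/(r − g), the implied growth is g = r − D₁/P₀.
g = 0.086 − 7.86/119.71 = 0.086 − 0.06566 = 0.02034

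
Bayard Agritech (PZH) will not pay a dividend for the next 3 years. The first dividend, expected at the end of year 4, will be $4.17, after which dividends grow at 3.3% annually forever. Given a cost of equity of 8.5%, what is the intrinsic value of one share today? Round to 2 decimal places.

$62.78

Deferred-dividend DDM. At t=3 the remaining stream is a growing perpetuity with first payment D_4 = 4.17.
V_3 = D_4/(r−g) = 4.17/(0.085−0.033) = 80.1923
P₀ = V_3/(1+r)^3 = 80.1923/(1+0.085)^3 = 62.7832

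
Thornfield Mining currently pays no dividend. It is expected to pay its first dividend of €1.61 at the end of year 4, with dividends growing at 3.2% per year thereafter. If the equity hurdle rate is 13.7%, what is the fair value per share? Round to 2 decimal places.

€10.43

Deferred-dividend DDM. At t=3 the remaining stream is a growing perpetuity with first payment D_4 = 1.61.
V_3 = D_4/(r−g) = 1.61/(0.137−0.032) = 15.3333
P₀ = V_3/(1+r)^3 = 15.3333/(1+0.137)^3 = 10.4317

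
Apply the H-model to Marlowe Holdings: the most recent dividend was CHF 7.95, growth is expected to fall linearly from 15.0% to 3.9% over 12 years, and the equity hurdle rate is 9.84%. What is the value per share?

CHF 228.19

H-model: P₀ = D₀[(1+g_L) + H(g_S−g_L)]/(r−g_L), with H = 12/2 = 6.
P₀ = 7.95 × [(1+0.039) + 6×(0.15−0.039)] / (0.0984−0.039)
   = 7.95 × 1.7050 / 0.0594 = 228.1944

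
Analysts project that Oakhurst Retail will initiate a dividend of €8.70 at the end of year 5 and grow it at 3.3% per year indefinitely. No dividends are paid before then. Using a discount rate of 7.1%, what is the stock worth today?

Deferred-dividend DDM. At t=4 the remaining stream is a growing perpetuity with first payment D_5 = 8.70.
V_4 = D_5/(r−g) = 8.70/(0.071−0.033) = 228.9474
P₀ = V_4/(1+r)^4 = 228.9474/(1+0.071)^4 = 174.0114

€174.01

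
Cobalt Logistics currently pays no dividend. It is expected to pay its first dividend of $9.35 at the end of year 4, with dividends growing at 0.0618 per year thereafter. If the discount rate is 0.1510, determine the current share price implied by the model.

Deferred-dividend DDM. At t=3 the remaining stream is a growing perpetuity with first payment D_4 = 9.35.
V_3 = D_4/(r−g) = 9.35/(0.151−0.0618) = 104.8206
P₀ = V_3/(1+r)^3 = 104.8206/(1+0.151)^3 = 68.7418

$68.74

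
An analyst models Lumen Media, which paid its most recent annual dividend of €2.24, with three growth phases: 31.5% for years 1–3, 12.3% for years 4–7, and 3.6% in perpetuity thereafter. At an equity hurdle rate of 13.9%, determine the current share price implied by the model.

Three-stage DDM. Project D₁…D_7; terminal Gordon value at t=7 with g = 0.036; discount at r = 0.139.
D_1 = 2.9456
D_2 = 3.8735
D_3 = 5.0936
D_4 = 5.7201
D_5 = 6.4237
D_6 = 7.2138
D_7 = 8.1011
TV_7 = 8.3927/(0.139−0.036) = 81.4830
P₀ = Σ Dₜ/(1+r)ᵗ + TV_7/(1+r)^7 = 55.0942

€55.09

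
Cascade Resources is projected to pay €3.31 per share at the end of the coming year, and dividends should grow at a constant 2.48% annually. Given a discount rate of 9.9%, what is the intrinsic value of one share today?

€44.61

Gordon growth model: P₀ = D₁/(r − g), with D₁ = 3.31 given directly.
P₀ = 3.3100 / (0.099 − 0.0248) = 3.3100 / 0.0742 = 44.6092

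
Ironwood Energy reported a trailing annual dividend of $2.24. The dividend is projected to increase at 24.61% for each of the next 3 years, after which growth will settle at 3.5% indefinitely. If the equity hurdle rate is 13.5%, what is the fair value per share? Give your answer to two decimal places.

Two-stage DDM. Project D₁…D_3 at 0.2461, terminal growth 0.035, discount at r = 0.135.
D_1 = 2.7913
D_2 = 3.4782
D_3 = 4.3342
Terminal value at t=3: TV = D_4/(r−g) = 4.4859/(0.135−0.035) = 44.8587
P₀ = 2.7913/(1+0.135)^1 + 3.4782/(1+0.135)^2 + 4.3342/(1+0.135)^3 + 44.8587/(1+0.135)^3 = 38.8038

$38.80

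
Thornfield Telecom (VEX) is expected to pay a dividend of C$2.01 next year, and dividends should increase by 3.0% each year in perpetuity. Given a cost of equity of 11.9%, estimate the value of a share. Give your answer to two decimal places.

C$22.58

Gordon growth model: P₀ = D₁/(r − g), with D₁ = 2.01 given directly.
P₀ = 2.0100 / (0.119 − 0.03) = 2.0100 / 0.089 = 22.5843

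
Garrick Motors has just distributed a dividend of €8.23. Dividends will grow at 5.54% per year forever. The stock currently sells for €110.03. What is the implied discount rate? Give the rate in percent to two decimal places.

13.43%

Rearranging the constant-growth DDM: r = D₁/P₀ + g.
D₁ = 8.23 × (1 + 0.0554) = 8.6859.
r = 8.6859 / 110.03 + 0.0554 = 0.07894 + 0.0554 = 0.13434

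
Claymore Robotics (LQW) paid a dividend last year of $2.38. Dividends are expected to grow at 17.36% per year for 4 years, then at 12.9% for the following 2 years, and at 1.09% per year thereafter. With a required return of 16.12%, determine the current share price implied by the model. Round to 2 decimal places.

$30.33

Three-stage DDM. Project D₁…D_6; terminal Gordon value at t=6 with g = 0.0109; discount at r = 0.1612.
D_1 = 2.7932
D_2 = 3.2781
D_3 = 3.8471
D_4 = 4.5150
D_5 = 5.0974
D_6 = 5.7550
TV_6 = 5.8177/(0.1612−0.0109) = 38.7074
P₀ = Σ Dₜ/(1+r)ᵗ + TV_6/(1+r)^6 = 30.3277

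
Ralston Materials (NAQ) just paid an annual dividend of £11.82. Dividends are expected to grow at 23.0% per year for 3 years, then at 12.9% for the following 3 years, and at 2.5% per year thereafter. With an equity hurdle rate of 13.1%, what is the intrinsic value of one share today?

£233.72

Three-stage DDM. Project D₁…D_6; terminal Gordon value at t=6 with g = 0.025; discount at r = 0.131.
D_1 = 14.5386
D_2 = 17.8825
D_3 = 21.9954
D_4 = 24.8329
D_5 = 28.0363
D_6 = 31.6530
TV_6 = 32.4443/(0.131−0.025) = 306.0784
P₀ = Σ Dₜ/(1+r)ᵗ + TV_6/(1+r)^6 = 233.7245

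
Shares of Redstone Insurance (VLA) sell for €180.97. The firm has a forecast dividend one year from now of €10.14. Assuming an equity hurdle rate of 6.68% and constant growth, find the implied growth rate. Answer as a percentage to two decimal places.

1.08%

From P₀ = D₁/(r − g), the implied growth is g = r − D₁/P₀.
g = 0.0668 − 10.14/180.97 = 0.0668 − 0.05603 = 0.01077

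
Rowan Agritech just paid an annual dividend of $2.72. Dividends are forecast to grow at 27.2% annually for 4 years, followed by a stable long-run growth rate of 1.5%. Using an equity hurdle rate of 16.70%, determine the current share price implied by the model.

$39.19

Two-stage DDM. Project D₁…D_4 at 0.272, terminal growth 0.015, discount at r = 0.167.
D_1 = 3.4598
D_2 = 4.4009
D_3 = 5.5980
D_4 = 7.1206
Terminal value at t=4: TV = D_5/(r−g) = 7.2274/(0.167−0.015) = 47.5488
P₀ = 3.4598/(1+0.167)^1 + 4.4009/(1+0.167)^2 + 5.5980/(1+0.167)^3 + 7.1206/(1+0.167)^4 + 47.5488/(1+0.167)^4 = 39.1939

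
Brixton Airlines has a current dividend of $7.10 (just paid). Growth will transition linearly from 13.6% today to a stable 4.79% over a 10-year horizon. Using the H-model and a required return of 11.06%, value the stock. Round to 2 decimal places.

H-model: P₀ = D₀[(1+g_L) + H(g_S−g_L)]/(r−g_L), with H = 10/2 = 5.
P₀ = 7.10 × [(1+0.0479) + 5×(0.136−0.0479)] / (0.1106−0.0479)
   = 7.10 × 1.4884 / 0.0627 = 168.5429

$168.54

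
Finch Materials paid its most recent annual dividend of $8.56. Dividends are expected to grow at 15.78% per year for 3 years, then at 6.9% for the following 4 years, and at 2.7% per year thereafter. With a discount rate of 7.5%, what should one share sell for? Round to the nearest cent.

$295.77

Three-stage DDM. Project D₁…D_7; terminal Gordon value at t=7 with g = 0.027; discount at r = 0.075.
D_1 = 9.9108
D_2 = 11.4747
D_3 = 13.2854
D_4 = 14.2021
D_5 = 15.1820
D_6 = 16.2296
D_7 = 17.3494
TV_7 = 17.8179/(0.075−0.027) = 371.2055
P₀ = Σ Dₜ/(1+r)ᵗ + TV_7/(1+r)^7 = 295.7722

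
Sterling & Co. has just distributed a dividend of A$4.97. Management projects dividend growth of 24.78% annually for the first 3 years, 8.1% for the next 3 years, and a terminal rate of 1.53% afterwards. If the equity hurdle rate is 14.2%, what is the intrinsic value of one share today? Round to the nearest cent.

A$79.36

Three-stage DDM. Project D₁…D_6; terminal Gordon value at t=6 with g = 0.0153; discount at r = 0.142.
D_1 = 6.2016
D_2 = 7.7383
D_3 = 9.6559
D_4 = 10.4380
D_5 = 11.2835
D_6 = 12.1974
TV_6 = 12.3841/(0.142−0.0153) = 97.7431
P₀ = Σ Dₜ/(1+r)ᵗ + TV_6/(1+r)^6 = 79.3568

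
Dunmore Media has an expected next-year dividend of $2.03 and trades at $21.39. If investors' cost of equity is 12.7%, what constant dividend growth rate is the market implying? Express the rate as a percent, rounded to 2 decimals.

From P₀ = D₁/(r − g), the implied growth is g = r − D₁/P₀.
g = 0.127 − 2.03/21.39 = 0.127 − 0.09490 = 0.03210

3.21%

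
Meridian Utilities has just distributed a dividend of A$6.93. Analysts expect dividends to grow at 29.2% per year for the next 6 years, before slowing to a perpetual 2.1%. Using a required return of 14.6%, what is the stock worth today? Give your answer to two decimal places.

Two-stage DDM. Project D₁…D_6 at 0.292, terminal growth 0.021, discount at r = 0.146.
D_1 = 8.9536
D_2 = 11.5680
D_3 = 14.9459
D_4 = 19.3100
D_5 = 24.9486
D_6 = 32.2336
Terminal value at t=6: TV = D_7/(r−g) = 32.9105/(0.146−0.021) = 263.2837
P₀ = 8.9536/(1+0.146)^1 + 11.5680/(1+0.146)^2 + 14.9459/(1+0.146)^3 + 19.3100/(1+0.146)^4 + 24.9486/(1+0.146)^5 + 32.2336/(1+0.146)^6 + 263.2837/(1+0.146)^6 = 180.8282

A$180.83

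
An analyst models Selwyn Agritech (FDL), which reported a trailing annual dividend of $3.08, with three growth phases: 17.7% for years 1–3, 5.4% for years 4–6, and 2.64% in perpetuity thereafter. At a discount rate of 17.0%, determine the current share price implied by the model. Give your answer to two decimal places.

Three-stage DDM. Project D₁…D_6; terminal Gordon value at t=6 with g = 0.0264; discount at r = 0.17.
D_1 = 3.6252
D_2 = 4.2668
D_3 = 5.0220
D_4 = 5.2932
D_5 = 5.5791
D_6 = 5.8803
TV_6 = 6.0356/(0.17−0.0264) = 42.0305
P₀ = Σ Dₜ/(1+r)ᵗ + TV_6/(1+r)^6 = 33.3979

$33.40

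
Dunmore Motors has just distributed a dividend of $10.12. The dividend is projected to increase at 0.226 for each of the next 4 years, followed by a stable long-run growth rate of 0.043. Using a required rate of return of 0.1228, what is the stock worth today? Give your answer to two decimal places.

Two-stage DDM. Project D₁…D_4 at 0.226, terminal growth 0.043, discount at r = 0.1228.
D_1 = 12.4071
D_2 = 15.2111
D_3 = 18.6488
D_4 = 22.8635
Terminal value at t=4: TV = D_5/(r−g) = 23.8466/(0.1228−0.043) = 298.8297
P₀ = 12.4071/(1+0.1228)^1 + 15.2111/(1+0.1228)^2 + 18.6488/(1+0.1228)^3 + 22.8635/(1+0.1228)^4 + 298.8297/(1+0.1228)^4 = 238.7009

$238.70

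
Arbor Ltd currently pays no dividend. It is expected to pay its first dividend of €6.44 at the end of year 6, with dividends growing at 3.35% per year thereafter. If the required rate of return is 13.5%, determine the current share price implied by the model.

Deferred-dividend DDM. At t=5 the remaining stream is a growing perpetuity with first payment D_6 = 6.44.
V_5 = D_6/(r−g) = 6.44/(0.135−0.0335) = 63.4483
P₀ = V_5/(1+r)^5 = 63.4483/(1+0.135)^5 = 33.6853

€33.69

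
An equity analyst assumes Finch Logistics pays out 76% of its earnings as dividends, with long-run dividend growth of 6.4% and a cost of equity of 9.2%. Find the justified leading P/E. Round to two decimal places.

Justified leading P/E = b/(r−g) = 0.76/(0.092−0.064) = 27.1429

27.14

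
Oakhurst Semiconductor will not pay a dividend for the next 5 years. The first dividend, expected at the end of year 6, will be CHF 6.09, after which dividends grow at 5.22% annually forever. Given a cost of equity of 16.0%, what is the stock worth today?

CHF 26.90

Deferred-dividend DDM. At t=5 the remaining stream is a growing perpetuity with first payment D_6 = 6.09.
V_5 = D_6/(r−g) = 6.09/(0.16−0.0522) = 56.4935
P₀ = V_5/(1+r)^5 = 56.4935/(1+0.16)^5 = 26.8973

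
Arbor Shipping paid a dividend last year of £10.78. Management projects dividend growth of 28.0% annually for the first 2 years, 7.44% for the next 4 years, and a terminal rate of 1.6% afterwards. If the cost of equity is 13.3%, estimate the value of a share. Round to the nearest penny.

Three-stage DDM. Project D₁…D_6; terminal Gordon value at t=6 with g = 0.016; discount at r = 0.133.
D_1 = 13.7984
D_2 = 17.6620
D_3 = 18.9760
D_4 = 20.3878
D_5 = 21.9047
D_6 = 23.5344
TV_6 = 23.9109/(0.133−0.016) = 204.3669
P₀ = Σ Dₜ/(1+r)ᵗ + TV_6/(1+r)^6 = 170.8268

£170.83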